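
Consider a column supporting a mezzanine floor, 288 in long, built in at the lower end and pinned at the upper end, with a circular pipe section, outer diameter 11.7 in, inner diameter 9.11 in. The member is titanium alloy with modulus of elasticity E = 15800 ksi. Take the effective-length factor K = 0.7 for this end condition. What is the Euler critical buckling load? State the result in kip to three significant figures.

d_o = 11.7 in, d_i = 9.11 in
I = π(d_o⁴ − d_i⁴)/64 = π(11.7⁴ − 9.110⁴)/64 = 581.7 in⁴
Effective length L_e = K·L = 0.7 × 288 = 201.6 in
P_cr = π²EI / L_e² = π² × 15800×10³ × 581.7 / 201.6² = 2.232×10^6 lb

P_cr ≈ 2230 kip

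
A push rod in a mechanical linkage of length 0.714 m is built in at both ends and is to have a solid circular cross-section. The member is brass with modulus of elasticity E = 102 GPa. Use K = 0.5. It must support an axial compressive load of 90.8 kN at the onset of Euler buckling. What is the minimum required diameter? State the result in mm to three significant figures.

d ≈ 22.0 mm

L_e = K·L = 0.5 × 0.714 = 0.3570 m
Required I = P_cr·L_e²/(π²E) = 9.080×10^4 × 0.3570² / (π² × 1.02×10^11) = 1.150×10^-8 m⁴
I_req = 1.150×10^4 mm⁴
Solid circle: I = πd⁴/64  ⇒  d = (64I/π)^(1/4) = (64×1.150×10^4/π)^(1/4) = 22.0 mm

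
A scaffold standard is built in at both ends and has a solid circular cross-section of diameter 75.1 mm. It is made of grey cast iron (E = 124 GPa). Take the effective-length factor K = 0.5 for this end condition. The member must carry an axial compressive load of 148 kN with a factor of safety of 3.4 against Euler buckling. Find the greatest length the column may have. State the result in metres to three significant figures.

I = πd⁴/64 = π×75.1⁴/64 = 1.561×10^6 mm⁴
I = 1.561×10^-6 m⁴
Required critical load P_cr = n·P = 3.4 × 148 = 503.2 kN = 5.032×10^5 N
From P_cr = π²EI/(K·L)²:  L = (1/K)·√(π²EI/P_cr) = (1/0.5)·√(π²×1.24×10^11×1.561×10^-6/5.032×10^5)
L = 3.90 m

L_max ≈ 3.90 m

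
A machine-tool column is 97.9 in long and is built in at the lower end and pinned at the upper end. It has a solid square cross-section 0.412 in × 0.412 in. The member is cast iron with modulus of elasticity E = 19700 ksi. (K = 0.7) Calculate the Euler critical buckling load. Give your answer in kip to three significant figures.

I = a⁴/12 = 0.412⁴/12 = 2.401×10^-3 in⁴
Effective length L_e = K·L = 0.7 × 97.9 = 68.53 in
P_cr = π²EI / L_e² = π² × 19700×10³ × 2.401×10^-3 / 68.53² = 99.41 lb

P_cr ≈ 0.0994 kip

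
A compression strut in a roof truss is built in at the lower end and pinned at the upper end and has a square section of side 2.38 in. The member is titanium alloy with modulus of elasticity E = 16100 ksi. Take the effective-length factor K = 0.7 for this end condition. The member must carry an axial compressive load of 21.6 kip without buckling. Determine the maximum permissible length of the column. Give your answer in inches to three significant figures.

I = a⁴/12 = 2.38⁴/12 = 2.674 in⁴
At the buckling limit P_cr = P = 2.160×10^4 lb
From P_cr = π²EI/(K·L)²:  L = (1/K)·√(π²EI/P_cr) = (1/0.7)·√(π²×1.61×10^7×2.674/2.160×10^4)
L = 200 in

L_max ≈ 200 in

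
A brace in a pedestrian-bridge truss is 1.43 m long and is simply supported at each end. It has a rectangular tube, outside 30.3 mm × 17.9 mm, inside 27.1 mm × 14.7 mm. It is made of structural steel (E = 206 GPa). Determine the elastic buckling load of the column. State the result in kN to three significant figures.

P_cr ≈ 7.27 kN

Weak-axis I_min = (h_o·b_o³ − h_i·b_i³)/12 with b_o = 17.9, b_i = 14.70 mm (shorter outer/inner sides).
I_min = (30.3×17.9³ − 27.10×14.70³)/12 = 7.308×10^3 mm⁴
I = 7.308×10^3 mm⁴ = 7.308×10^-9 m⁴
Effective length L_e = K·L = 1 × 1.43 = 1.430 m
P_cr = π²EI / L_e² = π² × 206×10⁹ × 7.308×10^-9 / 1.430² = 7.266×10^3 N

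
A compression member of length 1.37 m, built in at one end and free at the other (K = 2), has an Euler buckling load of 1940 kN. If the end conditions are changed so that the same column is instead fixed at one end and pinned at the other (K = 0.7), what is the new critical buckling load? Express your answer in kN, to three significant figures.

P_cr ≈ 15800 kN

P_cr ∝ 1/K², so P_cr,new = P_cr,old × (K_old/K_new)² = 1940 × (2/0.7)²
= 1940 × 8.163 = 15800 kN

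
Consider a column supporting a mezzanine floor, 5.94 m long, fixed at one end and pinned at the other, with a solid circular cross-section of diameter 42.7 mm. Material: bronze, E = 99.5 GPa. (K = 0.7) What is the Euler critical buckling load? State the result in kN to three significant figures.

P_cr ≈ 9.27 kN

I = πd⁴/64 = π×42.7⁴/64 = 1.632×10^5 mm⁴
I = 1.632×10^5 mm⁴ = 1.632×10^-7 m⁴
Effective length L_e = K·L = 0.7 × 5.94 = 4.158 m
P_cr = π²EI / L_e² = π² × 99.5×10⁹ × 1.632×10^-7 / 4.158² = 9.269×10^3 N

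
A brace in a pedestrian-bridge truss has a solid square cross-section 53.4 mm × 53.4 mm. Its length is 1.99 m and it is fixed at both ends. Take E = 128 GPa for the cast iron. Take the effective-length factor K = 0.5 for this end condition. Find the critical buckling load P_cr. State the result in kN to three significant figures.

P_cr ≈ 865 kN

I = a⁴/12 = 53.4⁴/12 = 6.776×10^5 mm⁴
I = 6.776×10^5 mm⁴ = 6.776×10^-7 m⁴
Effective length L_e = K·L = 0.5 × 1.99 = 0.9950 m
P_cr = π²EI / L_e² = π² × 128×10⁹ × 6.776×10^-7 / 0.9950² = 8.647×10^5 N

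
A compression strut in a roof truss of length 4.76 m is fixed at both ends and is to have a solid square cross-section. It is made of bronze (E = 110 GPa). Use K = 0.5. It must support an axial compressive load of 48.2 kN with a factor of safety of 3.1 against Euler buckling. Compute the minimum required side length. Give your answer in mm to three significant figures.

a ≈ 55.3 mm

Required P_cr = n·P = 3.1 × 48.2 = 149.4 kN
L_e = K·L = 0.5 × 4.76 = 2.380 m
Required I = P_cr·L_e²/(π²E) = 1.494×10^5 × 2.380² / (π² × 1.10×10^11) = 7.796×10^-7 m⁴
I_req = 7.796×10^5 mm⁴
Solid square: I = a⁴/12  ⇒  a = (12I)^(1/4) = (12×7.796×10^5)^(1/4) = 55.3 mm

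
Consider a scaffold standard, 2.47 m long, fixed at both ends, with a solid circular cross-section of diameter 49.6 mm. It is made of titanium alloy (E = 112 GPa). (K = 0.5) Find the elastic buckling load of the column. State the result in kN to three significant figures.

I = πd⁴/64 = π×49.6⁴/64 = 2.971×10^5 mm⁴
I = 2.971×10^5 mm⁴ = 2.971×10^-7 m⁴
Effective length L_e = K·L = 0.5 × 2.47 = 1.235 m
P_cr = π²EI / L_e² = π² × 112×10⁹ × 2.971×10^-7 / 1.235² = 2.153×10^5 N

P_cr ≈ 215 kN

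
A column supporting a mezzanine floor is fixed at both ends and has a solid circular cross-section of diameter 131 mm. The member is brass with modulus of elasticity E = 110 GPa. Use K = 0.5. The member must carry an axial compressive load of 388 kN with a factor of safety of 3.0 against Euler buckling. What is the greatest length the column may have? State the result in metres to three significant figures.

I = πd⁴/64 = π×131⁴/64 = 1.446×10^7 mm⁴
I = 1.446×10^-5 m⁴
Required critical load P_cr = n·P = 3.0 × 388 = 1164 kN = 1.164×10^6 N
From P_cr = π²EI/(K·L)²:  L = (1/K)·√(π²EI/P_cr) = (1/0.5)·√(π²×1.10×10^11×1.446×10^-5/1.164×10^6)
L = 7.34 m

L_max ≈ 7.34 m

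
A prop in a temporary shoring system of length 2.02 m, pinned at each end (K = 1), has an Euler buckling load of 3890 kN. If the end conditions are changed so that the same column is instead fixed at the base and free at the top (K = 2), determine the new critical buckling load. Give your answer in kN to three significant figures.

P_cr ≈ 972 kN

P_cr ∝ 1/K², so P_cr,new = P_cr,old × (K_old/K_new)² = 3890 × (1/2)²
= 3890 × 0.2500 = 972 kN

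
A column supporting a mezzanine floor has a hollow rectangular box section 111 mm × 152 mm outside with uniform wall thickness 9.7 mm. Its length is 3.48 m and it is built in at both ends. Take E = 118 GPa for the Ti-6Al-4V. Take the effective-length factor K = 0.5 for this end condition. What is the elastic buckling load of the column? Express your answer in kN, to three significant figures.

Inner dimensions: h_i = 152 − 2×9.7 = 132.6 mm, b_i = 111 − 2×9.7 = 91.60 mm
Weak-axis I_min = (h_o·b_o³ − h_i·b_i³)/12 with b_o = 111, b_i = 91.60 mm (shorter outer/inner sides).
I_min = (152×111³ − 132.6×91.60³)/12 = 8.831×10^6 mm⁴
I = 8.831×10^6 mm⁴ = 8.831×10^-6 m⁴
Effective length L_e = K·L = 0.5 × 3.48 = 1.740 m
P_cr = π²EI / L_e² = π² × 118×10⁹ × 8.831×10^-6 / 1.740² = 3.397×10^6 N

P_cr ≈ 3400 kN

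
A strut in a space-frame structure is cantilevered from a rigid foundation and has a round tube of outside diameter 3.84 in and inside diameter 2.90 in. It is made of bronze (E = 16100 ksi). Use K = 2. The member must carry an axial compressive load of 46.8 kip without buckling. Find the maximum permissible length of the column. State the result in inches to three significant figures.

L_max ≈ 78.2 in

d_o = 3.84 in, d_i = 2.90 in
I = π(d_o⁴ − d_i⁴)/64 = π(3.84⁴ − 2.900⁴)/64 = 7.201 in⁴
At the buckling limit P_cr = P = 4.680×10^4 lb
From P_cr = π²EI/(K·L)²:  L = (1/K)·√(π²EI/P_cr) = (1/2)·√(π²×1.61×10^7×7.201/4.680×10^4)
L = 78.2 in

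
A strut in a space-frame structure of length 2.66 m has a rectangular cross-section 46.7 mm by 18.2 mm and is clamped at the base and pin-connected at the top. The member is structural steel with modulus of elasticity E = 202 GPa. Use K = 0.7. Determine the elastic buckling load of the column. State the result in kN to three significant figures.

P_cr ≈ 13.5 kN

Buckling occurs about the weak axis: I_min = h·b³/12 with b = 18.2 mm (the shorter side).
I_min = 46.7×18.2³/12 = 2.346×10^4 mm⁴
I = 2.346×10^4 mm⁴ = 2.346×10^-8 m⁴
Effective length L_e = K·L = 0.7 × 2.66 = 1.862 m
P_cr = π²EI / L_e² = π² × 202×10⁹ × 2.346×10^-8 / 1.862² = 1.349×10^4 N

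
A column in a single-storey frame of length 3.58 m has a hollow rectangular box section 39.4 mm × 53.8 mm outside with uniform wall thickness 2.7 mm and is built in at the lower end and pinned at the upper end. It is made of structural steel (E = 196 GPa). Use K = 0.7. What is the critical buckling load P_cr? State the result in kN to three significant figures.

P_cr ≈ 35.6 kN

Inner dimensions: h_i = 53.8 − 2×2.7 = 48.40 mm, b_i = 39.4 − 2×2.7 = 34.00 mm
Weak-axis I_min = (h_o·b_o³ − h_i·b_i³)/12 with b_o = 39.4, b_i = 34.00 mm (shorter outer/inner sides).
I_min = (53.8×39.4³ − 48.40×34.00³)/12 = 1.157×10^5 mm⁴
I = 1.157×10^5 mm⁴ = 1.157×10^-7 m⁴
Effective length L_e = K·L = 0.7 × 3.58 = 2.506 m
P_cr = π²EI / L_e² = π² × 196×10⁹ × 1.157×10^-7 / 2.506² = 3.564×10^4 N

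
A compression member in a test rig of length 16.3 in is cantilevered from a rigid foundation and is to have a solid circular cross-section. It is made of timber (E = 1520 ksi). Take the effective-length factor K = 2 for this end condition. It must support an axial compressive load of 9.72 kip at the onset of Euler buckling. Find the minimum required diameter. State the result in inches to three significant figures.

L_e = K·L = 2 × 16.3 = 32.60 in
Required I = P_cr·L_e²/(π²E) = 9.720×10^3 × 32.60² / (π² × 1.52×10^6) = 0.6886 in⁴
Solid circle: I = πd⁴/64  ⇒  d = (64I/π)^(1/4) = (64×0.6886/π)^(1/4) = 1.94 in

d ≈ 1.94 in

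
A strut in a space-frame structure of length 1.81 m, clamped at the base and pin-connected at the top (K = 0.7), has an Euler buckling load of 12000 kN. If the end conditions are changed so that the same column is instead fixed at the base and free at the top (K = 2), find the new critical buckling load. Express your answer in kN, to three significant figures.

P_cr ∝ 1/K², so P_cr,new = P_cr,old × (K_old/K_new)² = 12000 × (0.7/2)²
= 12000 × 0.1225 = 1470 kN

P_cr ≈ 1470 kN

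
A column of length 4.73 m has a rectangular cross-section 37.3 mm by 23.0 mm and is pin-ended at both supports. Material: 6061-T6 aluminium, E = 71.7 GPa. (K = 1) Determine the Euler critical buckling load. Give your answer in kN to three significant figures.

P_cr ≈ 1.20 kN

Buckling occurs about the weak axis: I_min = h·b³/12 with b = 23.0 mm (the shorter side).
I_min = 37.3×23.0³/12 = 3.782×10^4 mm⁴
I = 3.782×10^4 mm⁴ = 3.782×10^-8 m⁴
Effective length L_e = K·L = 1 × 4.73 = 4.730 m
P_cr = π²EI / L_e² = π² × 71.7×10⁹ × 3.782×10^-8 / 4.730² = 1.196×10^3 N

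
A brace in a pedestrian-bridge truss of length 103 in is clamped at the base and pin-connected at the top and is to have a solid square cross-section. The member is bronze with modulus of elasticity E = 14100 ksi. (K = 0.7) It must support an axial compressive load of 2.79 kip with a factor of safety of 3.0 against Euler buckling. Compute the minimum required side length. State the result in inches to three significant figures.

a ≈ 1.39 in

Required P_cr = n·P = 3.0 × 2.79 = 8.370 kip
L_e = K·L = 0.7 × 103 = 72.10 in
Required I = P_cr·L_e²/(π²E) = 8.370×10^3 × 72.10² / (π² × 1.41×10^7) = 0.3127 in⁴
Solid square: I = a⁴/12  ⇒  a = (12I)^(1/4) = (12×0.3127)^(1/4) = 1.39 in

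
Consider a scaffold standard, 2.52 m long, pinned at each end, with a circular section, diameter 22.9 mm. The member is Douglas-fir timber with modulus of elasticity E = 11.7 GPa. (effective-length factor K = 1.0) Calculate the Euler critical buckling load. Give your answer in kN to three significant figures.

P_cr ≈ 0.245 kN

I = πd⁴/64 = π×22.9⁴/64 = 1.350×10^4 mm⁴
I = 1.350×10^4 mm⁴ = 1.350×10^-8 m⁴
Effective length L_e = K·L = 1 × 2.52 = 2.520 m
P_cr = π²EI / L_e² = π² × 11.7×10⁹ × 1.350×10^-8 / 2.520² = 245.5 N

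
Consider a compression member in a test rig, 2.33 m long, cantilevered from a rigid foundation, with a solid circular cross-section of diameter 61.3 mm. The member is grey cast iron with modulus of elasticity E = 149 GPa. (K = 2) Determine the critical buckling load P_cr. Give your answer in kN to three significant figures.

P_cr ≈ 46.9 kN

I = πd⁴/64 = π×61.3⁴/64 = 6.931×10^5 mm⁴
I = 6.931×10^5 mm⁴ = 6.931×10^-7 m⁴
Effective length L_e = K·L = 2 × 2.33 = 4.660 m
P_cr = π²EI / L_e² = π² × 149×10⁹ × 6.931×10^-7 / 4.660² = 4.694×10^4 N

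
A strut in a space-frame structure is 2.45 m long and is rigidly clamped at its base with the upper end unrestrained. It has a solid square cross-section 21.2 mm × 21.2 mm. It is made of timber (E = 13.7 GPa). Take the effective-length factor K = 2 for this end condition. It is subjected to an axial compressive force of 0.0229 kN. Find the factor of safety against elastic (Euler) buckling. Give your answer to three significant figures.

I = a⁴/12 = 21.2⁴/12 = 1.683×10^4 mm⁴
I = 1.683×10^4 mm⁴ = 1.683×10^-8 m⁴
Effective length L_e = K·L = 2 × 2.45 = 4.900 m
P_cr = π²EI / L_e² = π² × 13.7×10⁹ × 1.683×10^-8 / 4.900² = 94.80 N
Factor of safety n = P_cr / P = 0.094796 / 0.0229 = 4.14

n ≈ 4.14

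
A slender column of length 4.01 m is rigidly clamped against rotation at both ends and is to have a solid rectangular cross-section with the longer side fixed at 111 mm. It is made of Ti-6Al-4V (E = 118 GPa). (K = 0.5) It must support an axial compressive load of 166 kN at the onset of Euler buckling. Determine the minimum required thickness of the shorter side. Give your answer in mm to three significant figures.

L_e = K·L = 0.5 × 4.01 = 2.005 m
Required I = P_cr·L_e²/(π²E) = 1.660×10^5 × 2.005² / (π² × 1.18×10^11) = 5.730×10^-7 m⁴
I_req = 5.730×10^5 mm⁴
Rectangle, weak axis: I_min = h·b³/12 with h = 111 mm fixed  ⇒  b = (12I/h)^(1/3) = 39.6 mm

b ≈ 39.6 mm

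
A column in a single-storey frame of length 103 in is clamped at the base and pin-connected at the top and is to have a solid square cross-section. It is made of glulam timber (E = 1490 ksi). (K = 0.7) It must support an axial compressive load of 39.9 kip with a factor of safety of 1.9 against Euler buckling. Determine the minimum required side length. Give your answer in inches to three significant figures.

a ≈ 4.23 in

Required P_cr = n·P = 1.9 × 39.9 = 75.81 kip
L_e = K·L = 0.7 × 103 = 72.10 in
Required I = P_cr·L_e²/(π²E) = 7.581×10^4 × 72.10² / (π² × 1.49×10^6) = 26.80 in⁴
Solid square: I = a⁴/12  ⇒  a = (12I)^(1/4) = (12×26.80)^(1/4) = 4.23 in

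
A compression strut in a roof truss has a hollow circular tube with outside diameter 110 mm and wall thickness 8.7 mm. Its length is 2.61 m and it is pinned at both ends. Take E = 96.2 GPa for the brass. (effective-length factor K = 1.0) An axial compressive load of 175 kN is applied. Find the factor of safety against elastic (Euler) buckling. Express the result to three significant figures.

n ≈ 2.85

Inner diameter d_i = 110 − 2×8.7 = 92.60 mm
I = π(d_o⁴ − d_i⁴)/64 = π(110⁴ − 92.60⁴)/64 = 3.578×10^6 mm⁴
I = 3.578×10^6 mm⁴ = 3.578×10^-6 m⁴
Effective length L_e = K·L = 1 × 2.61 = 2.610 m
P_cr = π²EI / L_e² = π² × 96.2×10⁹ × 3.578×10^-6 / 2.610² = 4.986×10^5 N
Factor of safety n = P_cr / P = 498.65 / 175 = 2.85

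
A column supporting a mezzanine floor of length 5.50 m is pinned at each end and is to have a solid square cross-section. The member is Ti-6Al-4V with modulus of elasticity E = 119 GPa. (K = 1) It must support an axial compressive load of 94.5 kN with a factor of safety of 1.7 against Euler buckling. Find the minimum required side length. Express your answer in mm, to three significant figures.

a ≈ 83.9 mm

Required P_cr = n·P = 1.7 × 94.5 = 160.6 kN
L_e = K·L = 1 × 5.50 = 5.500 m
Required I = P_cr·L_e²/(π²E) = 1.607×10^5 × 5.500² / (π² × 1.19×10^11) = 4.138×10^-6 m⁴
I_req = 4.138×10^6 mm⁴
Solid square: I = a⁴/12  ⇒  a = (12I)^(1/4) = (12×4.138×10^6)^(1/4) = 83.9 mm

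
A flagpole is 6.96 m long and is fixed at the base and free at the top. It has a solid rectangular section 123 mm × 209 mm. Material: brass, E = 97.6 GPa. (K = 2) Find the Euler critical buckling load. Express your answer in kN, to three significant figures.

P_cr ≈ 161 kN

Buckling occurs about the weak axis: I_min = h·b³/12 with b = 123 mm (the shorter side).
I_min = 209×123³/12 = 3.241×10^7 mm⁴
I = 3.241×10^7 mm⁴ = 3.241×10^-5 m⁴
Effective length L_e = K·L = 2 × 6.96 = 13.92 m
P_cr = π²EI / L_e² = π² × 97.6×10⁹ × 3.241×10^-5 / 13.92² = 1.611×10^5 N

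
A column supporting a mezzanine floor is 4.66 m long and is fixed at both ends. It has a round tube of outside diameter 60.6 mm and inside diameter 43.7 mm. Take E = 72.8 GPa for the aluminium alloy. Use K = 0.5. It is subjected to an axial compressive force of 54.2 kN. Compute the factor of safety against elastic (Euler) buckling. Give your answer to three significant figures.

d_o = 60.6 mm, d_i = 43.7 mm
I = π(d_o⁴ − d_i⁴)/64 = π(60.6⁴ − 43.70⁴)/64 = 4.830×10^5 mm⁴
I = 4.830×10^5 mm⁴ = 4.830×10^-7 m⁴
Effective length L_e = K·L = 0.5 × 4.66 = 2.330 m
P_cr = π²EI / L_e² = π² × 72.8×10⁹ × 4.830×10^-7 / 2.330² = 6.392×10^4 N
Factor of safety n = P_cr / P = 63.923 / 54.2 = 1.18

n ≈ 1.18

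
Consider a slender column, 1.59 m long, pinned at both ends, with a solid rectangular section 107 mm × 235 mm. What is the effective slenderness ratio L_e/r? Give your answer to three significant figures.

For a rectangle r_min = b/√12 = 107/√12 = 30.89 mm
L_e = K·L = 1 × 1.59 m = 1.590 m = 1590.0 mm
λ = L_e / r_min = 1590.0 / 30.89 = 51.5

λ ≈ 51.5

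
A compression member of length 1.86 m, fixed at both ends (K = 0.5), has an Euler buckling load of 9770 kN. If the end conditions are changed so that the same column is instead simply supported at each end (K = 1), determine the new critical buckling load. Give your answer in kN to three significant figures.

P_cr ≈ 2440 kN

P_cr ∝ 1/K², so P_cr,new = P_cr,old × (K_old/K_new)² = 9770 × (0.5/1)²
= 9770 × 0.2500 = 2440 kN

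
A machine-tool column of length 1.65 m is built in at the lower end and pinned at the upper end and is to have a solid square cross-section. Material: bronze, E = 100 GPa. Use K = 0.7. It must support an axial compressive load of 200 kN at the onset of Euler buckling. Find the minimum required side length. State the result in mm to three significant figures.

L_e = K·L = 0.7 × 1.65 = 1.155 m
Required I = P_cr·L_e²/(π²E) = 2.000×10^5 × 1.155² / (π² × 1.00×10^11) = 2.703×10^-7 m⁴
I_req = 2.703×10^5 mm⁴
Solid square: I = a⁴/12  ⇒  a = (12I)^(1/4) = (12×2.703×10^5)^(1/4) = 42.4 mm

a ≈ 42.4 mm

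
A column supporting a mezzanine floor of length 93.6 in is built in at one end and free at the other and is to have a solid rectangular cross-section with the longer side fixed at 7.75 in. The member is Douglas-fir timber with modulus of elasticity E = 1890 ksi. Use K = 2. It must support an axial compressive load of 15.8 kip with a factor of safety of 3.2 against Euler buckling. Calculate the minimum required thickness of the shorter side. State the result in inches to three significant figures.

Required P_cr = n·P = 3.2 × 15.8 = 50.56 kip
L_e = K·L = 2 × 93.6 = 187.2 in
Required I = P_cr·L_e²/(π²E) = 5.056×10^4 × 187.2² / (π² × 1.89×10^6) = 94.99 in⁴
Rectangle, weak axis: I_min = h·b³/12 with h = 7.75 in fixed  ⇒  b = (12I/h)^(1/3) = 5.28 in

b ≈ 5.28 in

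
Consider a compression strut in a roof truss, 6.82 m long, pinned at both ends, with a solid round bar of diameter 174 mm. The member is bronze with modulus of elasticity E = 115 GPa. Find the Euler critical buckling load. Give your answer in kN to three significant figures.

P_cr ≈ 1100 kN

I = πd⁴/64 = π×174⁴/64 = 4.500×10^7 mm⁴
I = 4.500×10^7 mm⁴ = 4.500×10^-5 m⁴
Effective length L_e = K·L = 1 × 6.82 = 6.820 m
P_cr = π²EI / L_e² = π² × 115×10⁹ × 4.500×10^-5 / 6.820² = 1.098×10^6 N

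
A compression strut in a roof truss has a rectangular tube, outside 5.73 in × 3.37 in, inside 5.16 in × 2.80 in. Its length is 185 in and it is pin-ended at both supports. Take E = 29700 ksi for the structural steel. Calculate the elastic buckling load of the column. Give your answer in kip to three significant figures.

P_cr ≈ 75.7 kip

Weak-axis I_min = (h_o·b_o³ − h_i·b_i³)/12 with b_o = 3.37, b_i = 2.800 in (shorter outer/inner sides).
I_min = (5.73×3.37³ − 5.160×2.800³)/12 = 8.836 in⁴
Effective length L_e = K·L = 1 × 185 = 185.0 in
P_cr = π²EI / L_e² = π² × 29700×10³ × 8.836 / 185.0² = 7.568×10^4 lb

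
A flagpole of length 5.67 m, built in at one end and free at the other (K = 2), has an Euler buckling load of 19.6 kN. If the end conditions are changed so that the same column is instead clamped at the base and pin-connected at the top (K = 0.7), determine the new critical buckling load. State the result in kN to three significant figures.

P_cr ≈ 160 kN

P_cr ∝ 1/K², so P_cr,new = P_cr,old × (K_old/K_new)² = 19.6 × (2/0.7)²
= 19.6 × 8.163 = 160 kN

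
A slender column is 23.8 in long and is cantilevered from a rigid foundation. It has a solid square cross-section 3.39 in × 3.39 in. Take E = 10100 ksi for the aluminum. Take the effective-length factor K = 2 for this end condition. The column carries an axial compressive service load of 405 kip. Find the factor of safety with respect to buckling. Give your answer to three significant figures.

I = a⁴/12 = 3.39⁴/12 = 11.01 in⁴
Effective length L_e = K·L = 2 × 23.8 = 47.60 in
P_cr = π²EI / L_e² = π² × 10100×10³ × 11.01 / 47.60² = 4.842×10^5 lb
Factor of safety n = P_cr / P = 484.20 / 405 = 1.20

n ≈ 1.20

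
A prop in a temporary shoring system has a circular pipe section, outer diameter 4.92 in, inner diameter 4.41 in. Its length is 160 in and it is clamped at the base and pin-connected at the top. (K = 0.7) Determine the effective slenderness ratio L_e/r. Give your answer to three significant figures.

λ ≈ 67.8

d_o = 4.92 in, d_i = 4.41 in
I = π(d_o⁴ − d_i⁴)/64 = π(4.92⁴ − 4.410⁴)/64 = 10.20 in⁴
A = 3.737 in²;  r_min = √(I/A) = √(10.20/3.737) = 1.652 in
L_e = K·L = 0.7 × 160 = 112.0 in
λ = L_e / r_min = 112.00 / 1.652 = 67.8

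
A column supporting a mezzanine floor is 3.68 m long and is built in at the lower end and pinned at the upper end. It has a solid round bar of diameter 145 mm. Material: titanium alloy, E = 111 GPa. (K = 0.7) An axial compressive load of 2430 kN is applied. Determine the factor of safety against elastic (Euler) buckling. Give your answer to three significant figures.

I = πd⁴/64 = π×145⁴/64 = 2.170×10^7 mm⁴
I = 2.170×10^7 mm⁴ = 2.170×10^-5 m⁴
Effective length L_e = K·L = 0.7 × 3.68 = 2.576 m
P_cr = π²EI / L_e² = π² × 111×10⁹ × 2.170×10^-5 / 2.576² = 3.582×10^6 N
Factor of safety n = P_cr / P = 3582.4 / 2430 = 1.47

n ≈ 1.47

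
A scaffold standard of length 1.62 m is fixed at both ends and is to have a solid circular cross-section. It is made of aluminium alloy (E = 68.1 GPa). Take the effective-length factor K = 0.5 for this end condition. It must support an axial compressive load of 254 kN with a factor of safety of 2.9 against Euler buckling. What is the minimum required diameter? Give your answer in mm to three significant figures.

d ≈ 61.9 mm

Required P_cr = n·P = 2.9 × 254 = 736.6 kN
L_e = K·L = 0.5 × 1.62 = 0.8100 m
Required I = P_cr·L_e²/(π²E) = 7.366×10^5 × 0.8100² / (π² × 6.81×10^10) = 7.190×10^-7 m⁴
I_req = 7.190×10^5 mm⁴
Solid circle: I = πd⁴/64  ⇒  d = (64I/π)^(1/4) = (64×7.190×10^5/π)^(1/4) = 61.9 mm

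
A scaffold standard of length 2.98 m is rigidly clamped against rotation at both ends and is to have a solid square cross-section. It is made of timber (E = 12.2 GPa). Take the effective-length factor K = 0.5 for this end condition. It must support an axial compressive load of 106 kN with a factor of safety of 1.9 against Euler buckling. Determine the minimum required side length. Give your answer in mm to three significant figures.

Required P_cr = n·P = 1.9 × 106 = 201.4 kN
L_e = K·L = 0.5 × 2.98 = 1.490 m
Required I = P_cr·L_e²/(π²E) = 2.014×10^5 × 1.490² / (π² × 1.22×10^10) = 3.713×10^-6 m⁴
I_req = 3.713×10^6 mm⁴
Solid square: I = a⁴/12  ⇒  a = (12I)^(1/4) = (12×3.713×10^6)^(1/4) = 81.7 mm

a ≈ 81.7 mm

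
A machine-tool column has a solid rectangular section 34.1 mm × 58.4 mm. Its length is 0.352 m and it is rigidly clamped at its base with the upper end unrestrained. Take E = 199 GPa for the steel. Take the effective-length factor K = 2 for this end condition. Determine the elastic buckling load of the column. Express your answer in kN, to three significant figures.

P_cr ≈ 765 kN

Buckling occurs about the weak axis: I_min = h·b³/12 with b = 34.1 mm (the shorter side).
I_min = 58.4×34.1³/12 = 1.930×10^5 mm⁴
I = 1.930×10^5 mm⁴ = 1.930×10^-7 m⁴
Effective length L_e = K·L = 2 × 0.352 = 0.7040 m
P_cr = π²EI / L_e² = π² × 199×10⁹ × 1.930×10^-7 / 0.7040² = 7.647×10^5 N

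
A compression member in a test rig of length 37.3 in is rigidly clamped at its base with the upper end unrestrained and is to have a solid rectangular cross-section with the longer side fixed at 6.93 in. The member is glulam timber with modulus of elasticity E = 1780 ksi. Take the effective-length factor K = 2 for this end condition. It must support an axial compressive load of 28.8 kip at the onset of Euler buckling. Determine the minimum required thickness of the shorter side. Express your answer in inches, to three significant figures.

L_e = K·L = 2 × 37.3 = 74.60 in
Required I = P_cr·L_e²/(π²E) = 2.880×10^4 × 74.60² / (π² × 1.78×10^6) = 9.123 in⁴
Rectangle, weak axis: I_min = h·b³/12 with h = 6.93 in fixed  ⇒  b = (12I/h)^(1/3) = 2.51 in

b ≈ 2.51 in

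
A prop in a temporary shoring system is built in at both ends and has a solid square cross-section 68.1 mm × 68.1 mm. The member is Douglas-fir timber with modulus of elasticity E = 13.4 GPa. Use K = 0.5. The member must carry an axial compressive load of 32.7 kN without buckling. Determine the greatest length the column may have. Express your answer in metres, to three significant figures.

I = a⁴/12 = 68.1⁴/12 = 1.792×10^6 mm⁴
I = 1.792×10^-6 m⁴
At the buckling limit P_cr = P = 3.270×10^4 N
From P_cr = π²EI/(K·L)²:  L = (1/K)·√(π²EI/P_cr) = (1/0.5)·√(π²×1.34×10^10×1.792×10^-6/3.270×10^4)
L = 5.38 m

L_max ≈ 5.38 m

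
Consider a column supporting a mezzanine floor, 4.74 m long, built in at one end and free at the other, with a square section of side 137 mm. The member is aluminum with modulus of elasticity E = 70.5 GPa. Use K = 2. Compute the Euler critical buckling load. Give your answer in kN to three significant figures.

I = a⁴/12 = 137⁴/12 = 2.936×10^7 mm⁴
I = 2.936×10^7 mm⁴ = 2.936×10^-5 m⁴
Effective length L_e = K·L = 2 × 4.74 = 9.480 m
P_cr = π²EI / L_e² = π² × 70.5×10⁹ × 2.936×10^-5 / 9.480² = 2.273×10^5 N

P_cr ≈ 227 kN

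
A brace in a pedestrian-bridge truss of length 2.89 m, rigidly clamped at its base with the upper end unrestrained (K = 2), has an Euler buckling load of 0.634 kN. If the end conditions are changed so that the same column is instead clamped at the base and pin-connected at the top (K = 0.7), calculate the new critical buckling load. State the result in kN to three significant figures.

P_cr ∝ 1/K², so P_cr,new = P_cr,old × (K_old/K_new)² = 0.634 × (2/0.7)²
= 0.634 × 8.163 = 5.18 kN

P_cr ≈ 5.18 kN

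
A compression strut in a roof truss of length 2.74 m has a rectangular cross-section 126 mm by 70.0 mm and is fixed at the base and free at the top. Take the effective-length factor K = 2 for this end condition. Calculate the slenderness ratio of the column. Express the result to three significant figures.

For a rectangle r_min = b/√12 = 70.0/√12 = 20.21 mm
L_e = K·L = 2 × 2.74 m = 5.480 m = 5480.0 mm
λ = L_e / r_min = 5480.0 / 20.21 = 271

λ ≈ 271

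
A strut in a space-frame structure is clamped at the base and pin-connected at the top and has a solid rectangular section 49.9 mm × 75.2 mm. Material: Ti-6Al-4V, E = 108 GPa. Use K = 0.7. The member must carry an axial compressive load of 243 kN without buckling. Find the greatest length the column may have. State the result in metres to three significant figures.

Buckling occurs about the weak axis: I_min = h·b³/12 with b = 49.9 mm (the shorter side).
I_min = 75.2×49.9³/12 = 7.786×10^5 mm⁴
I = 7.786×10^-7 m⁴
At the buckling limit P_cr = P = 2.430×10^5 N
From P_cr = π²EI/(K·L)²:  L = (1/K)·√(π²EI/P_cr) = (1/0.7)·√(π²×1.08×10^11×7.786×10^-7/2.430×10^5)
L = 2.64 m

L_max ≈ 2.64 m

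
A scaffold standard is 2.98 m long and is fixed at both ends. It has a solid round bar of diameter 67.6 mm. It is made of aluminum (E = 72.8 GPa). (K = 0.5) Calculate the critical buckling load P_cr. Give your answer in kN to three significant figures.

P_cr ≈ 332 kN

I = πd⁴/64 = π×67.6⁴/64 = 1.025×10^6 mm⁴
I = 1.025×10^6 mm⁴ = 1.025×10^-6 m⁴
Effective length L_e = K·L = 0.5 × 2.98 = 1.490 m
P_cr = π²EI / L_e² = π² × 72.8×10⁹ × 1.025×10^-6 / 1.490² = 3.318×10^5 N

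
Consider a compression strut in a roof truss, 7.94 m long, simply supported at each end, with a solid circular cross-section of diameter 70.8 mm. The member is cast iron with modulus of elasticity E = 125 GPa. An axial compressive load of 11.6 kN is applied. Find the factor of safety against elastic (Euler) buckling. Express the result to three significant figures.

I = πd⁴/64 = π×70.8⁴/64 = 1.233×10^6 mm⁴
I = 1.233×10^6 mm⁴ = 1.233×10^-6 m⁴
Effective length L_e = K·L = 1 × 7.94 = 7.940 m
P_cr = π²EI / L_e² = π² × 125×10⁹ × 1.233×10^-6 / 7.940² = 2.414×10^4 N
Factor of safety n = P_cr / P = 24.136 / 11.6 = 2.08

n ≈ 2.08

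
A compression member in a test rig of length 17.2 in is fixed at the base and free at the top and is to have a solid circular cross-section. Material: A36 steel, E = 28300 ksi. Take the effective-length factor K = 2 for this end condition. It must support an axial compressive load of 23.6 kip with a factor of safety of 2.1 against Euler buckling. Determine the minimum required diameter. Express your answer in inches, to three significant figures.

Required P_cr = n·P = 2.1 × 23.6 = 49.56 kip
L_e = K·L = 2 × 17.2 = 34.40 in
Required I = P_cr·L_e²/(π²E) = 4.956×10^4 × 34.40² / (π² × 2.83×10^7) = 0.2100 in⁴
Solid circle: I = πd⁴/64  ⇒  d = (64I/π)^(1/4) = (64×0.2100/π)^(1/4) = 1.44 in

d ≈ 1.44 in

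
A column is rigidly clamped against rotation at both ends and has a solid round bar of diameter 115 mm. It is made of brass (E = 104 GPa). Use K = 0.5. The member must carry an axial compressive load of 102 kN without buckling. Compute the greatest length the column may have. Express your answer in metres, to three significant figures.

L_max ≈ 18.6 m

I = πd⁴/64 = π×115⁴/64 = 8.585×10^6 mm⁴
I = 8.585×10^-6 m⁴
At the buckling limit P_cr = P = 1.020×10^5 N
From P_cr = π²EI/(K·L)²:  L = (1/K)·√(π²EI/P_cr) = (1/0.5)·√(π²×1.04×10^11×8.585×10^-6/1.020×10^5)
L = 18.6 m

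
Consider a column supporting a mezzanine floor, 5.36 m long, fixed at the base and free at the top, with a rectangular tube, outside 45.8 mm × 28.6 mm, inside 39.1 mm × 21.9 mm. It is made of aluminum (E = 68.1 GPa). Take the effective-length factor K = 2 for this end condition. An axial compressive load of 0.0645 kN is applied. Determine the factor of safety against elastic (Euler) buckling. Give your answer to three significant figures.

n ≈ 4.99

Weak-axis I_min = (h_o·b_o³ − h_i·b_i³)/12 with b_o = 28.6, b_i = 21.90 mm (shorter outer/inner sides).
I_min = (45.8×28.6³ − 39.10×21.90³)/12 = 5.506×10^4 mm⁴
I = 5.506×10^4 mm⁴ = 5.506×10^-8 m⁴
Effective length L_e = K·L = 2 × 5.36 = 10.72 m
P_cr = π²EI / L_e² = π² × 68.1×10⁹ × 5.506×10^-8 / 10.72² = 322.0 N
Factor of safety n = P_cr / P = 0.32204 / 0.0645 = 4.99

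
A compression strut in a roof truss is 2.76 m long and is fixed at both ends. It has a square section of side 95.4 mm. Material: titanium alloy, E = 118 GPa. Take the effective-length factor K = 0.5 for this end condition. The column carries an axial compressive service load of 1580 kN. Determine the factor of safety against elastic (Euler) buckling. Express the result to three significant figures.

I = a⁴/12 = 95.4⁴/12 = 6.903×10^6 mm⁴
I = 6.903×10^6 mm⁴ = 6.903×10^-6 m⁴
Effective length L_e = K·L = 0.5 × 2.76 = 1.380 m
P_cr = π²EI / L_e² = π² × 118×10⁹ × 6.903×10^-6 / 1.380² = 4.221×10^6 N
Factor of safety n = P_cr / P = 4221.2 / 1580 = 2.67

n ≈ 2.67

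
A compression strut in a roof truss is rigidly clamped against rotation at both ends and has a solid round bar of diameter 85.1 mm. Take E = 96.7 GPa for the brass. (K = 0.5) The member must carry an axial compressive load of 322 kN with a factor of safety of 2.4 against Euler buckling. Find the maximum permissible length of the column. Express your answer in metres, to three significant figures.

I = πd⁴/64 = π×85.1⁴/64 = 2.574×10^6 mm⁴
I = 2.574×10^-6 m⁴
Required critical load P_cr = n·P = 2.4 × 322 = 772.8 kN = 7.728×10^5 N
From P_cr = π²EI/(K·L)²:  L = (1/K)·√(π²EI/P_cr) = (1/0.5)·√(π²×9.67×10^10×2.574×10^-6/7.728×10^5)
L = 3.57 m

L_max ≈ 3.57 m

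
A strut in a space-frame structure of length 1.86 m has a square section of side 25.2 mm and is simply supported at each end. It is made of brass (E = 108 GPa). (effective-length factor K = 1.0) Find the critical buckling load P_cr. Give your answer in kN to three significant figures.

I = a⁴/12 = 25.2⁴/12 = 3.361×10^4 mm⁴
I = 3.361×10^4 mm⁴ = 3.361×10^-8 m⁴
Effective length L_e = K·L = 1 × 1.86 = 1.860 m
P_cr = π²EI / L_e² = π² × 108×10⁹ × 3.361×10^-8 / 1.860² = 1.035×10^4 N

P_cr ≈ 10.4 kN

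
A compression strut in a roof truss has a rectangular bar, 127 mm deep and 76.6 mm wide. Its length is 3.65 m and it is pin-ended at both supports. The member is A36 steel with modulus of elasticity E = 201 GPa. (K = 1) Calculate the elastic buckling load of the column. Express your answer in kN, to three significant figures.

Buckling occurs about the weak axis: I_min = h·b³/12 with b = 76.6 mm (the shorter side).
I_min = 127×76.6³/12 = 4.757×10^6 mm⁴
I = 4.757×10^6 mm⁴ = 4.757×10^-6 m⁴
Effective length L_e = K·L = 1 × 3.65 = 3.650 m
P_cr = π²EI / L_e² = π² × 201×10⁹ × 4.757×10^-6 / 3.650² = 7.083×10^5 N

P_cr ≈ 708 kN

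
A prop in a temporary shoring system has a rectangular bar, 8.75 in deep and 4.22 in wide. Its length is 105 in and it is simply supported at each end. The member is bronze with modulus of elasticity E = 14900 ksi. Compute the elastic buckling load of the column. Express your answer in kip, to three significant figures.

Buckling occurs about the weak axis: I_min = h·b³/12 with b = 4.22 in (the shorter side).
I_min = 8.75×4.22³/12 = 54.80 in⁴
Effective length L_e = K·L = 1 × 105 = 105.0 in
P_cr = π²EI / L_e² = π² × 14900×10³ × 54.80 / 105.0² = 7.309×10^5 lb

P_cr ≈ 731 kip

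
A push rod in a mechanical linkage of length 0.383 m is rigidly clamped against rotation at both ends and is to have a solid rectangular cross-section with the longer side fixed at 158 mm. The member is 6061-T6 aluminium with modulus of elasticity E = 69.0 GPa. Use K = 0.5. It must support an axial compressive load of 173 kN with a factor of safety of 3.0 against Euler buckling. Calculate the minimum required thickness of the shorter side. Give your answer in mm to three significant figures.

Required P_cr = n·P = 3.0 × 173 = 519.0 kN
L_e = K·L = 0.5 × 0.383 = 0.1915 m
Required I = P_cr·L_e²/(π²E) = 5.190×10^5 × 0.1915² / (π² × 6.90×10^10) = 2.795×10^-8 m⁴
I_req = 2.795×10^4 mm⁴
Rectangle, weak axis: I_min = h·b³/12 with h = 158 mm fixed  ⇒  b = (12I/h)^(1/3) = 12.9 mm

b ≈ 12.9 mm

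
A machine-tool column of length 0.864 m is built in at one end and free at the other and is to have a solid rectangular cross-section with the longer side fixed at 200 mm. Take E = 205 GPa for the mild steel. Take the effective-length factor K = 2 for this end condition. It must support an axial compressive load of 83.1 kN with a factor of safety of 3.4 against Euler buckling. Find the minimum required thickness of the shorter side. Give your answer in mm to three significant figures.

b ≈ 29.2 mm

Required P_cr = n·P = 3.4 × 83.1 = 282.5 kN
L_e = K·L = 2 × 0.864 = 1.728 m
Required I = P_cr·L_e²/(π²E) = 2.825×10^5 × 1.728² / (π² × 2.05×10^11) = 4.170×10^-7 m⁴
I_req = 4.170×10^5 mm⁴
Rectangle, weak axis: I_min = h·b³/12 with h = 200 mm fixed  ⇒  b = (12I/h)^(1/3) = 29.2 mm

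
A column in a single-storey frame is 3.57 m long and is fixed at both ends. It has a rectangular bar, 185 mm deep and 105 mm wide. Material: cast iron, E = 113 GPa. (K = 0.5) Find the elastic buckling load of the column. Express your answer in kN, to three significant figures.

Buckling occurs about the weak axis: I_min = h·b³/12 with b = 105 mm (the shorter side).
I_min = 185×105³/12 = 1.785×10^7 mm⁴
I = 1.785×10^7 mm⁴ = 1.785×10^-5 m⁴
Effective length L_e = K·L = 0.5 × 3.57 = 1.785 m
P_cr = π²EI / L_e² = π² × 113×10⁹ × 1.785×10^-5 / 1.785² = 6.247×10^6 N

P_cr ≈ 6250 kN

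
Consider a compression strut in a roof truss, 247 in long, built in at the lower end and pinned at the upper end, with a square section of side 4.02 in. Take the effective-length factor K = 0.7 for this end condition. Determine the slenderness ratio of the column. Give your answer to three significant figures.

λ ≈ 149

For a square r = a/√12 = 4.02/√12 = 1.160 in
L_e = K·L = 0.7 × 247 = 172.9 in
λ = L_e / r_min = 172.90 / 1.160 = 149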